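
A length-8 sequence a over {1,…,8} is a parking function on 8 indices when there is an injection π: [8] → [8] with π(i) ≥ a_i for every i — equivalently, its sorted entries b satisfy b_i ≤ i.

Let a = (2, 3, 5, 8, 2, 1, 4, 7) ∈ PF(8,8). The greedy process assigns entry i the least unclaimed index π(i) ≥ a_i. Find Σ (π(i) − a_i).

Σπ = 8·9/2 = 36 (π permutes [8]); Σa = 2+3+5+8+2+1+4+7 = 32; disp = 36−32 = 4.

4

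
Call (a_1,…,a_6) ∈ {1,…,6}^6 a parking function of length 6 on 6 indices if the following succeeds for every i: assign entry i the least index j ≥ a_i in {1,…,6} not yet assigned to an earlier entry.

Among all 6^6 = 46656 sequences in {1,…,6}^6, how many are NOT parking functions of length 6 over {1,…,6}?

29849

|PF(6,6)| = 1·7^5 = 1·16807 = 16807 [KW]
E.g. (5,3,4,4,3,5) → sorted (3,3,4,4,5,5): b_1=3>1, not a PF.
So 46656 − 16807 = 29849 fail.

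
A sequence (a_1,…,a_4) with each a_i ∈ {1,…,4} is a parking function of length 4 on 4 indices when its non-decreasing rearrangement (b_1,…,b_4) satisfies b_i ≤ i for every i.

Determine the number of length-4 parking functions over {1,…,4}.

|PF| = (5−4)·5^(4−1) = 1×125 = 125
E.g. (2,1,3,3) → sorted (1,2,3,3): b_i ≤ i ∀i, a PF.

125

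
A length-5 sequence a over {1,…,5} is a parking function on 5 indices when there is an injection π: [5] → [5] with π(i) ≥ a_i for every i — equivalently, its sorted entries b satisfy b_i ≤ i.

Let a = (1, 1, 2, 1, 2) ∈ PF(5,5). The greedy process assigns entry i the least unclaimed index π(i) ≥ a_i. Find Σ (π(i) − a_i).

Σπ = 5·6/2 = 15 (π permutes [5]); Σa = 1+1+2+1+2 = 7; disp = 15−7 = 8.

8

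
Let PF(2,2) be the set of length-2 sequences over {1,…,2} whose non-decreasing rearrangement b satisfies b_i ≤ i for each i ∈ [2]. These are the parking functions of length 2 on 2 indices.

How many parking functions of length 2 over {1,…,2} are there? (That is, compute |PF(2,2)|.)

3

#PF = (2−2+1)·(2+1)^(2−1) = 1×3 = 3
One tuple (2,1) → sorted (1,2): b_i ≤ i ∀i, a PF.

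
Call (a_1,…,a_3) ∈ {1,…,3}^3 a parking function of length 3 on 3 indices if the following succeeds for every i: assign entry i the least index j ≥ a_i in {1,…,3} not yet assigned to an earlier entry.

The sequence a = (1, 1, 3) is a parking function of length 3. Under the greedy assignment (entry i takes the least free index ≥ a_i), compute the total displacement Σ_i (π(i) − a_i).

Σπ = 3·4/2 = 6 (π permutes [3]); Σa = 1+1+3 = 5; disp = 6−5 = 1.

1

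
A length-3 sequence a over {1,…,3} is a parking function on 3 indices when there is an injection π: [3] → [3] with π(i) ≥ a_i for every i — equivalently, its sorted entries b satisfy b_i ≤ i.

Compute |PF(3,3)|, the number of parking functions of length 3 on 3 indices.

|PF(3,3)| = (4−3)·4^(3−1) = 1 · 16 = 16 (Konheim–Weiss)
One tuple (1,3,1) → sorted (1,1,3): b_i ≤ i ∀i, a PF.

16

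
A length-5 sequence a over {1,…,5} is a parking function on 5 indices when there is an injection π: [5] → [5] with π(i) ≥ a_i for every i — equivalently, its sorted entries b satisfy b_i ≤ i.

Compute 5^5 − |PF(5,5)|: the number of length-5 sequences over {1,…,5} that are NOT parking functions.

1829

|PF| = (5+1−5)·(5+1)^{5−1} = 1 · 1296 = 1296 (Pollak)
Check (4,4,4,5,3) → sorted (3,4,4,4,5): b_1=3>1, not a PF.
5^5 − 1296 = 3125 − 1296 = 1829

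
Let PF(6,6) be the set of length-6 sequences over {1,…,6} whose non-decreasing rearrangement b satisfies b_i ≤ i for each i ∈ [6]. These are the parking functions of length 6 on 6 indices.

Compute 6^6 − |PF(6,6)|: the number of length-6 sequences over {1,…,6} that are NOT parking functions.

29849

Count = (7−6)·7^(6−1) = 1·16807 = 16807
One tuple (4,6,6,4,4,6) → sorted (4,4,4,6,6,6): b_1=4>1, not a PF.
So 46656 − 16807 = 29849 fail.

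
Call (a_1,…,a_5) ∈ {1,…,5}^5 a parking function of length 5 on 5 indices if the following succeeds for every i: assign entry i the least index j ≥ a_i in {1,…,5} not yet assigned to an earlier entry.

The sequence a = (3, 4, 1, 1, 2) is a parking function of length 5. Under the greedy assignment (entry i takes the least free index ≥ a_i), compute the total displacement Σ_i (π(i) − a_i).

4

Σπ = 15 ({1..5} each once); Σa = 3+4+1+1+2 = 11; disp = 15−11 = 4.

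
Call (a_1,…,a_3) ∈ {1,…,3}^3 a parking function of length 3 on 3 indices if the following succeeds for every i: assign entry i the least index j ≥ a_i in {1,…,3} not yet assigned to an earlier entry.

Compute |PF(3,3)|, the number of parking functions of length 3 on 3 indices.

|PF| = (4−3)·4^(3−1) = 1·16 = 16 (Pollak)
Check (2,2,1) → sorted (1,2,2): b_i ≤ i ∀i, a PF.

16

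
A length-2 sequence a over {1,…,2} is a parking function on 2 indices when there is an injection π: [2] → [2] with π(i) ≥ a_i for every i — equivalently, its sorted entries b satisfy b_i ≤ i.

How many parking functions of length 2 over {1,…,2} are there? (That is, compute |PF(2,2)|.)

#PF = (3−2)·3^(2−1) = 1·3 = 3
Example (2,1) → sorted (1,2): b_i ≤ i ∀i, a PF.

3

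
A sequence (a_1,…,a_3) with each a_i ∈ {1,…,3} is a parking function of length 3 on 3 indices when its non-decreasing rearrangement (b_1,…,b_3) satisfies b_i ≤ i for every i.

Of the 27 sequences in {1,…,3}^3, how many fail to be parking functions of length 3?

|PF(3,3)| = (3−3+1)·(3+1)^(3−1) = 1 · 16 = 16 (Pollak)
Check (2,3,3) → sorted (2,3,3): b_1=2>1, not a PF.
So 27 − 16 = 11 fail.

11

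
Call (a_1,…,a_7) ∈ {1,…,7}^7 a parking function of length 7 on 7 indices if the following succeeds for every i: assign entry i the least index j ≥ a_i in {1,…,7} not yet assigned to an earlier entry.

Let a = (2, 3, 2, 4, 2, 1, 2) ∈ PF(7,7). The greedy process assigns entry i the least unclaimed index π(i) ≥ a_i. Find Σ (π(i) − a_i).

12

Σπ = 28 ({1..7} each once); Σa = 2+3+2+4+2+1+2 = 16; disp = 28−16 = 12.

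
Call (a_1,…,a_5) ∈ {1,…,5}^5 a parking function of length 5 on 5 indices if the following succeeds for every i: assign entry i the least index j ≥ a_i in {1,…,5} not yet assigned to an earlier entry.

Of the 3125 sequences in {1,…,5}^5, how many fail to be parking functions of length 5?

#PF = (5+1−5)·(5+1)^{5−1} = 1·1296 = 1296
One tuple (3,1,5,2,5) → sorted (1,2,3,5,5): b_4=5>4, not a PF.
Total 3125; non-PF = 3125−1296 = 1829

1829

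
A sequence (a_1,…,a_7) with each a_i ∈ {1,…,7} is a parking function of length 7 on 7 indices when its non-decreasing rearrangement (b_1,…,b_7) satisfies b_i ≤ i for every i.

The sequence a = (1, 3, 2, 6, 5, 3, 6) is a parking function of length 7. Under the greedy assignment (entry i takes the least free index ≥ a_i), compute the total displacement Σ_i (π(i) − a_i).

2

Σπ = 28 ({1..7} each once); Σa = 1+3+2+6+5+3+6 = 26; disp = 28−26 = 2.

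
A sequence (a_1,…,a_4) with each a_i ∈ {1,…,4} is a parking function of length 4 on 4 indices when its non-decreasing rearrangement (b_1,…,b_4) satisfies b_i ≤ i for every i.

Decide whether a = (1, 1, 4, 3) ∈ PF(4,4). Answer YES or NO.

YES

Rearranged: b = (1, 1, 3, 4).
  b_1=1 ≤ 1
  b_2=1 ≤ 2
  b_3=3 ≤ 3
  b_4=4 ≤ 4
All bounds hold ⇒ YES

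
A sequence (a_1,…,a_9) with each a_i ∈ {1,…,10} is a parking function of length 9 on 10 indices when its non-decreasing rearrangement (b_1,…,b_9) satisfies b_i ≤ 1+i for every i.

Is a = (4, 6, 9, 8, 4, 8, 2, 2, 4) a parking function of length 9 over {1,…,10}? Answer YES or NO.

YES

Order a: b = (2, 2, 4, 4, 4, 6, 8, 8, 9).
  b_1=2 ≤ 2
  b_2=2 ≤ 3
  b_3=4 ≤ 4
  b_4=4 ≤ 5
  b_5=4 ≤ 6
  b_6=6 ≤ 7
  b_7=8 ≤ 8
  b_8=8 ≤ 9
  b_9=9 ≤ 10
All bounds hold ⇒ YES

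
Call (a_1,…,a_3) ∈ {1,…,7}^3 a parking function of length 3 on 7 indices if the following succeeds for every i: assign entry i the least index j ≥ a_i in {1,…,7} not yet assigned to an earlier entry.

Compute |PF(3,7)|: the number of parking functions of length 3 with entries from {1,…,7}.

Count = 5·8^2 = 5·64 = 320 (Pollak)
E.g. (2,4,5) → sorted (2,4,5): b_i ≤ 4+i ∀i, a PF.

320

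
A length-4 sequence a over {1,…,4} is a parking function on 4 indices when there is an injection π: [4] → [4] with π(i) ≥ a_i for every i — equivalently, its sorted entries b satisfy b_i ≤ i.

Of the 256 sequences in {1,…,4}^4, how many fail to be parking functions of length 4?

#PF = (4−4+1)·(4+1)^(4−1) = 1 · 125 = 125 (Konheim–Weiss)
Check (1,4,4,1) → sorted (1,1,4,4): b_3=4>3, not a PF.
Total 256; non-PF = 256−125 = 131

131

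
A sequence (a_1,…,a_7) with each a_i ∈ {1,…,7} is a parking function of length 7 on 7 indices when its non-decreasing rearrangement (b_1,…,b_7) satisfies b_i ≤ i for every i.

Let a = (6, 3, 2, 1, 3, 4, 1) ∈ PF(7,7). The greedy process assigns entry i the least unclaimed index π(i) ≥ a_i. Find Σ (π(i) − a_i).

Σπ(i) = 1+…+7 = 28; Σa = 6+3+2+1+3+4+1 = 20; disp = 28−20 = 8.

8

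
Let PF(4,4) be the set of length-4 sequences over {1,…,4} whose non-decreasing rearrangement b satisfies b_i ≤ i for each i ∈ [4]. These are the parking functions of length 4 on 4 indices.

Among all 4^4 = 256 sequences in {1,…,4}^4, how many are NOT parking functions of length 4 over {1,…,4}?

Count = (5−4)·5^(4−1) = 1·125 = 125 (Pollak)
Check (4,4,3,3) → sorted (3,3,4,4): b_1=3>1, not a PF.
So 256 − 125 = 131 fail.

131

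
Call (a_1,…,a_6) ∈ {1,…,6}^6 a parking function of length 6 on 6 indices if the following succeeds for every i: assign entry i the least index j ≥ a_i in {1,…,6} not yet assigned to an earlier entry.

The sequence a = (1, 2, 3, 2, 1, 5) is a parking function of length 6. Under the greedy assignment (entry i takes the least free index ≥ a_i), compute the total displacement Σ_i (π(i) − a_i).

Σπ = 6·7/2 = 21 (π permutes [6]); Σa = 1+2+3+2+1+5 = 14; disp = 21−14 = 7.

7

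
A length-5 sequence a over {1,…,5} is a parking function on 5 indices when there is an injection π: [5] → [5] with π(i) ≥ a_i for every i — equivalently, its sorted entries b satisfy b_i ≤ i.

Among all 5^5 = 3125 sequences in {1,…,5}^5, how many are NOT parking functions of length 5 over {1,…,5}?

1829

Count = 1·6^4 = 1·1296 = 1296 [KW]
E.g. (2,3,5,5,5) → sorted (2,3,5,5,5): b_1=2>1, not a PF.
5^5 − 1296 = 3125 − 1296 = 1829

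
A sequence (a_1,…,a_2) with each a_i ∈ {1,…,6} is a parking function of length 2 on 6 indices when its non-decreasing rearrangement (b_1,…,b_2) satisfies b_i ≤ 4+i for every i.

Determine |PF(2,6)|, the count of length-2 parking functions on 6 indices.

|PF| = 5·7^1 = 5·7 = 35 (Pollak)
Check (6,3) → sorted (3,6): b_i ≤ 4+i ∀i, a PF.

35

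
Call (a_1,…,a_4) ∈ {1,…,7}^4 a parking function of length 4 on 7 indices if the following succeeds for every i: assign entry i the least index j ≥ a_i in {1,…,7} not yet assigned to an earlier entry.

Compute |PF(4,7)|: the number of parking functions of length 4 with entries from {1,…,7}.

2048

|PF| = 4·8^3 = 4·512 = 2048 (Konheim–Weiss)
E.g. (5,4,6,7) → sorted (4,5,6,7): b_i ≤ 3+i ∀i, a PF.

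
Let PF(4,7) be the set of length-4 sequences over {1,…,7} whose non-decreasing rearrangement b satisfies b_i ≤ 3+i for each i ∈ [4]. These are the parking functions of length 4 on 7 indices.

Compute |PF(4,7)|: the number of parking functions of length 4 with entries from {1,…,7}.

|PF(4,7)| = (7+1−4)·(7+1)^{4−1} = 4×512 = 2048 [KW]
One tuple (5,5,4,4) → sorted (4,4,5,5): b_i ≤ 3+i ∀i, a PF.

2048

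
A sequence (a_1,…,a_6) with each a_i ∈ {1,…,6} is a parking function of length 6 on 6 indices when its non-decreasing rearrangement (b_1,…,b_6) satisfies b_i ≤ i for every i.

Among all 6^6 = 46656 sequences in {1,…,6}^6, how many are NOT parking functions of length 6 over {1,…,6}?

29849

|PF| = (7−6)·7^(6−1) = 1 · 16807 = 16807 [KW]
Check (4,6,5,6,5,5) → sorted (4,5,5,5,6,6): b_1=4>1, not a PF.
6^6 − 16807 = 46656 − 16807 = 29849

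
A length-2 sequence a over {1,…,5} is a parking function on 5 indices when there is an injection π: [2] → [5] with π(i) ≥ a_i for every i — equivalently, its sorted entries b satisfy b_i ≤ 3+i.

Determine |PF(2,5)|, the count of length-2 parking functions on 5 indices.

#PF = (6−2)·6^(2−1) = 4×6 = 24 [KW]
One tuple (1,1) → sorted (1,1): b_i ≤ 3+i ∀i, a PF.

24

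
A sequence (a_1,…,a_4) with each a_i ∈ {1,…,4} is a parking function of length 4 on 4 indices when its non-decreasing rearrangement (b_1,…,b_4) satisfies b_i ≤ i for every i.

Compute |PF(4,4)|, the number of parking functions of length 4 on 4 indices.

125

#PF = (4−4+1)·(4+1)^(4−1) = 1·125 = 125 (Konheim–Weiss)
Check (1,1,4,2) → sorted (1,1,2,4): b_i ≤ i ∀i, a PF.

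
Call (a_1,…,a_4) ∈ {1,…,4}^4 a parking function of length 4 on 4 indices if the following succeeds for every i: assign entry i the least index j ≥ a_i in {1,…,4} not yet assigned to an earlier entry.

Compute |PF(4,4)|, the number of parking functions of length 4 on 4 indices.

125

Count = 1·5^3 = 1·125 = 125 (Pollak)
Example (3,1,1,1) → sorted (1,1,1,3): b_i ≤ i ∀i, a PF.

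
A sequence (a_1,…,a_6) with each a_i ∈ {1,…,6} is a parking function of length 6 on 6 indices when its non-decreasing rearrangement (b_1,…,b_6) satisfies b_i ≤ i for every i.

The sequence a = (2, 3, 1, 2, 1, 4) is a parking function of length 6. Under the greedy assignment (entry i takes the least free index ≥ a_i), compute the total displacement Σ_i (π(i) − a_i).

8

Σπ = 6·7/2 = 21 (π permutes [6]); Σa = 2+3+1+2+1+4 = 13; disp = 21−13 = 8.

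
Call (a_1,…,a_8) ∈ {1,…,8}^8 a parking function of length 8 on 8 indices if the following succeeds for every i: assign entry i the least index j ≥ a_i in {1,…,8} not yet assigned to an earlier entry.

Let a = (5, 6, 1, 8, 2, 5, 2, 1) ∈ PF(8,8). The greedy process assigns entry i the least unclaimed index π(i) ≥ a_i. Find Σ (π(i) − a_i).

Σπ = 36 ({1..8} each once); Σa = 5+6+1+8+2+5+2+1 = 30; disp = 36−30 = 6.

6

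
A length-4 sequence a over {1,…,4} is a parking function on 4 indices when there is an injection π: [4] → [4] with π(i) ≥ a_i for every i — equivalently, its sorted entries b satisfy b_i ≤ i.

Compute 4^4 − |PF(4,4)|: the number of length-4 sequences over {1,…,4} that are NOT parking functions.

131

#PF = 1·5^3 = 1·125 = 125 (Konheim–Weiss)
One tuple (4,2,3,4) → sorted (2,3,4,4): b_1=2>1, not a PF.
Total 256; non-PF = 256−125 = 131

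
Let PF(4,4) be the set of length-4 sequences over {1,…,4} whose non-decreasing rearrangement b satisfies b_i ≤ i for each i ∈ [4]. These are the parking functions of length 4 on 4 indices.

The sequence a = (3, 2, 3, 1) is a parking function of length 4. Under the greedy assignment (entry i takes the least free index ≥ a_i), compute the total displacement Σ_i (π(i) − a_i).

Σπ(i) = 1+…+4 = 10; Σa = 3+2+3+1 = 9; disp = 10−9 = 1.

1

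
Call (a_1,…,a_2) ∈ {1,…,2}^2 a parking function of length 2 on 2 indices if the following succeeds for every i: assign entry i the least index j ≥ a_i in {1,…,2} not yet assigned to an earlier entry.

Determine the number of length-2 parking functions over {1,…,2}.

3

|PF(2,2)| = 1·3^1 = 1·3 = 3
E.g. (1,2) → sorted (1,2): b_i ≤ i ∀i, a PF.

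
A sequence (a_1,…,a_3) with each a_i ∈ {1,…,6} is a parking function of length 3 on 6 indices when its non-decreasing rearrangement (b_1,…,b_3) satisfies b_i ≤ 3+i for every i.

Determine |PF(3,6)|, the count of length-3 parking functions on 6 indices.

196

Count = (7−3)·7^(3−1) = 4·49 = 196 (Pollak)
E.g. (5,2,1) → sorted (1,2,5): b_i ≤ 3+i ∀i, a PF.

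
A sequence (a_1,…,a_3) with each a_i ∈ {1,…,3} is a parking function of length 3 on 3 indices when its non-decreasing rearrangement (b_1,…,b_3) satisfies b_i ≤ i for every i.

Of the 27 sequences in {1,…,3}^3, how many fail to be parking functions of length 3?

11

|PF| = (4−3)·4^(3−1) = 1 · 16 = 16 (Pollak)
One tuple (2,2,3) → sorted (2,2,3): b_1=2>1, not a PF.
So 27 − 16 = 11 fail.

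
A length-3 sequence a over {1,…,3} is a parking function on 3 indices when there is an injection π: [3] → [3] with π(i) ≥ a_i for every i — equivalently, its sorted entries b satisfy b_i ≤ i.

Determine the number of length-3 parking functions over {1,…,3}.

16

Count = (3−3+1)·(3+1)^(3−1) = 1·16 = 16 [KW]
Example (3,2,1) → sorted (1,2,3): b_i ≤ i ∀i, a PF.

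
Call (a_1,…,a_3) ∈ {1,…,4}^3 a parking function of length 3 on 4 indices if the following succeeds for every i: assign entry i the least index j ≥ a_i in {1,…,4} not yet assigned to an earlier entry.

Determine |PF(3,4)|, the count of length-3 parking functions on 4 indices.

50

Count = (5−3)·5^(3−1) = 2·25 = 50 (Pollak)
Check (1,1,2) → sorted (1,1,2): b_i ≤ 1+i ∀i, a PF.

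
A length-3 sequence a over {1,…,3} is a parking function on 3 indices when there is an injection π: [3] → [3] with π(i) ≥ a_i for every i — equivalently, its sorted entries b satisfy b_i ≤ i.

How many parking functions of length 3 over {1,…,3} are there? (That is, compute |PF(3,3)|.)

|PF| = (3+1−3)·(3+1)^{3−1} = 1·16 = 16
E.g. (1,3,2) → sorted (1,2,3): b_i ≤ i ∀i, a PF.

16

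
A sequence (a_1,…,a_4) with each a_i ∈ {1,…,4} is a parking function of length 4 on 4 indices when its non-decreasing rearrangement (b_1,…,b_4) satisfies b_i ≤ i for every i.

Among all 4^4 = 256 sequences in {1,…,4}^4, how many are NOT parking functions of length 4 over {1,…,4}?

Count = 1·5^3 = 1×125 = 125 (Pollak)
Check (3,4,2,4) → sorted (2,3,4,4): b_1=2>1, not a PF.
So 256 − 125 = 131 fail.

131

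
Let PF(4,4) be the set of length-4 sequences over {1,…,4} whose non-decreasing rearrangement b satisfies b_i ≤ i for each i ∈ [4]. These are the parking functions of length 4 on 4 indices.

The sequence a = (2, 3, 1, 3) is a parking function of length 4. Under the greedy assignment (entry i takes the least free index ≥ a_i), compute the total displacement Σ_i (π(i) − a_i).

1

Σπ(i) = 1+…+4 = 10; Σa = 2+3+1+3 = 9; disp = 10−9 = 1.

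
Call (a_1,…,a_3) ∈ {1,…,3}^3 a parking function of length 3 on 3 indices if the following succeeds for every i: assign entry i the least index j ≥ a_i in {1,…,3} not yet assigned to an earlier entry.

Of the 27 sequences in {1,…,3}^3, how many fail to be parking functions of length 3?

11

Count = (4−3)·4^(3−1) = 1·16 = 16 (Pollak)
Example (3,2,3) → sorted (2,3,3): b_1=2>1, not a PF.
Total 27; non-PF = 27−16 = 11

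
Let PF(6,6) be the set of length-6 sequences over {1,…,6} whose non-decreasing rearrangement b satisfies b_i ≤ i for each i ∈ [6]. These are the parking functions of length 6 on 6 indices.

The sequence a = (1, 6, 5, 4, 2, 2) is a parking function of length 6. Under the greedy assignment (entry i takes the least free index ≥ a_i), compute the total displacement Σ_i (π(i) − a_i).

Σπ(i) = 1+…+6 = 21; Σa = 1+6+5+4+2+2 = 20; disp = 21−20 = 1.

1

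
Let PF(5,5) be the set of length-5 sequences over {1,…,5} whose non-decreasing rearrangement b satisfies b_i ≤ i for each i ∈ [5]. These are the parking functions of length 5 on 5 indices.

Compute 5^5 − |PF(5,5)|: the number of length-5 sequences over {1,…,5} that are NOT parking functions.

1829

|PF| = (6−5)·6^(5−1) = 1 · 1296 = 1296
E.g. (4,2,5,5,5) → sorted (2,4,5,5,5): b_1=2>1, not a PF.
So 3125 − 1296 = 1829 fail.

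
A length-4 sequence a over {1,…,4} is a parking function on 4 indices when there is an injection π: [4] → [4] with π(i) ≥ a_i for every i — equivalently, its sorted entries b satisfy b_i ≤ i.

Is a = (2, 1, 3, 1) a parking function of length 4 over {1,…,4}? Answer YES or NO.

Sorted: b = (1, 1, 2, 3).
  b_1=1 ≤ 1
  b_2=1 ≤ 2
  b_3=2 ≤ 3
  b_4=3 ≤ 4
All bounds hold ⇒ YES

YES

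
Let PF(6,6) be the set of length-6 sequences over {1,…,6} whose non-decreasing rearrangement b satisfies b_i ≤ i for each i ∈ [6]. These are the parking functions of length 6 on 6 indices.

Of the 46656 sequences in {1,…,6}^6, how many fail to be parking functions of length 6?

|PF| = 1·7^5 = 1·16807 = 16807 (Pollak)
E.g. (6,6,2,6,1,2) → sorted (1,2,2,6,6,6): b_4=6>4, not a PF.
Total 46656; non-PF = 46656−16807 = 29849

29849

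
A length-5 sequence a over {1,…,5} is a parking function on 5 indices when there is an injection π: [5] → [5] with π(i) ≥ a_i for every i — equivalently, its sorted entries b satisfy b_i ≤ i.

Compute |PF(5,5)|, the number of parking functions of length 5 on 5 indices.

Count = (6−5)·6^(5−1) = 1×1296 = 1296 (Konheim–Weiss)
One tuple (5,2,2,1,2) → sorted (1,2,2,2,5): b_i ≤ i ∀i, a PF.

1296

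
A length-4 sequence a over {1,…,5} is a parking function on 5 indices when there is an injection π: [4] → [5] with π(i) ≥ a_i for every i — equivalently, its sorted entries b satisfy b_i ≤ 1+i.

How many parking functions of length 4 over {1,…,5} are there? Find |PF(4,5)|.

432

#PF = (5−4+1)·(5+1)^(4−1) = 2·216 = 432 [KW]
Check (1,5,1,4) → sorted (1,1,4,5): b_i ≤ 1+i ∀i, a PF.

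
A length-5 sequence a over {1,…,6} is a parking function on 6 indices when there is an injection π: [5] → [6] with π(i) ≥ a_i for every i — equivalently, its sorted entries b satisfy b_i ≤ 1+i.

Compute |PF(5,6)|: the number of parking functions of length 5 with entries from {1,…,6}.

|PF| = (6+1−5)·(6+1)^{5−1} = 2 · 2401 = 4802 (Pollak)
One tuple (1,6,2,2,3) → sorted (1,2,2,3,6): b_i ≤ 1+i ∀i, a PF.

4802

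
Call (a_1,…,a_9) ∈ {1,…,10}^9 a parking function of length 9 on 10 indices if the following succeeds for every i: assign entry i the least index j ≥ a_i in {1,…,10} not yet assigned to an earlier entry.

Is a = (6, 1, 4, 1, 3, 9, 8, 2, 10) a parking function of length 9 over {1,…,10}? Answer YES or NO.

Order a: b = (1, 1, 2, 3, 4, 6, 8, 9, 10).
  b_1=1 ≤ 2
  b_2=1 ≤ 3
  b_3=2 ≤ 4
  b_4=3 ≤ 5
  b_5=4 ≤ 6
  b_6=6 ≤ 7
  b_7=8 ≤ 8
  b_8=9 ≤ 9
  b_9=10 ≤ 10
All bounds hold ⇒ YES

YES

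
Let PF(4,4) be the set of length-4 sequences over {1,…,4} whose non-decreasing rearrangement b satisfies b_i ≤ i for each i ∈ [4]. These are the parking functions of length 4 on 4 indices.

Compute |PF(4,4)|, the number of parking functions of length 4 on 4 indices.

|PF| = 1·5^3 = 1×125 = 125 [KW]
Check (1,3,2,1) → sorted (1,1,2,3): b_i ≤ i ∀i, a PF.

125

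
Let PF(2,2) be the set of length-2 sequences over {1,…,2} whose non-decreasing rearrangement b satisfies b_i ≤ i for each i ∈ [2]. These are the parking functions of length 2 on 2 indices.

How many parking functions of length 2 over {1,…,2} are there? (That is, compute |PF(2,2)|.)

3

#PF = 1·3^1 = 1 · 3 = 3 (Konheim–Weiss)
E.g. (2,1) → sorted (1,2): b_i ≤ i ∀i, a PF.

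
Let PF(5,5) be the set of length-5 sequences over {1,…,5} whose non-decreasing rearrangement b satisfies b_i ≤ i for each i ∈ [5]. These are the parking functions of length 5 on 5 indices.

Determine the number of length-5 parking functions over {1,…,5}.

1296

Count = (5−5+1)·(5+1)^(5−1) = 1 · 1296 = 1296 [KW]
One tuple (1,5,4,2,3) → sorted (1,2,3,4,5): b_i ≤ i ∀i, a PF.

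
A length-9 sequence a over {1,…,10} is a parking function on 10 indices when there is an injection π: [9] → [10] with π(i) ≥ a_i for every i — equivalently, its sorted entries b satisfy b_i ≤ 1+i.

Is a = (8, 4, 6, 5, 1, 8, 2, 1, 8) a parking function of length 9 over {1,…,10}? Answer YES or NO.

Order a: b = (1, 1, 2, 4, 5, 6, 8, 8, 8).
  b_1=1 ≤ 2
  b_2=1 ≤ 3
  b_3=2 ≤ 4
  b_4=4 ≤ 5
  b_5=5 ≤ 6
  b_6=6 ≤ 7
  b_7=8 ≤ 8
  b_8=8 ≤ 9
  b_9=8 ≤ 10
All bounds hold ⇒ YES

YES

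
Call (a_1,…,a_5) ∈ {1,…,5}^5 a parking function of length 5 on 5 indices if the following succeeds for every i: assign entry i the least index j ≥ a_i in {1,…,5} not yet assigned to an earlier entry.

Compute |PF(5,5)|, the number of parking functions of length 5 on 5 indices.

1296

|PF(5,5)| = (5−5+1)·(5+1)^(5−1) = 1·1296 = 1296 (Konheim–Weiss)
Check (4,2,5,1,2) → sorted (1,2,2,4,5): b_i ≤ i ∀i, a PF.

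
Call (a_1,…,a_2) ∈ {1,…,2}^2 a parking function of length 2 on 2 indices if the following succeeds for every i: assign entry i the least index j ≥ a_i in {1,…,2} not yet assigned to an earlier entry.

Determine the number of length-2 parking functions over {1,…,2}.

#PF = (2+1−2)·(2+1)^{2−1} = 1 · 3 = 3 (Pollak)
Check (2,1) → sorted (1,2): b_i ≤ i ∀i, a PF.

3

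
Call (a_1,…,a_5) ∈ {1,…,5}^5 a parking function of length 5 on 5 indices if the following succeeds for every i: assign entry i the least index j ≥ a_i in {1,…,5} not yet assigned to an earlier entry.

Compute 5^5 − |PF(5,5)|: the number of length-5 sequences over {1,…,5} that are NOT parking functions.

1829

Count = (5−5+1)·(5+1)^(5−1) = 1 · 1296 = 1296 (Pollak)
Check (4,2,4,4,4) → sorted (2,4,4,4,4): b_1=2>1, not a PF.
Total 3125; non-PF = 3125−1296 = 1829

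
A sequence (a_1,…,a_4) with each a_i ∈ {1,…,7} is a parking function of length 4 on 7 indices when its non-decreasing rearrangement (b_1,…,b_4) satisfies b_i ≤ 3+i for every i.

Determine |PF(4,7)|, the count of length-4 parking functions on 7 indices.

Count = (7+1−4)·(7+1)^{4−1} = 4×512 = 2048 [KW]
One tuple (5,4,5,3) → sorted (3,4,5,5): b_i ≤ 3+i ∀i, a PF.

2048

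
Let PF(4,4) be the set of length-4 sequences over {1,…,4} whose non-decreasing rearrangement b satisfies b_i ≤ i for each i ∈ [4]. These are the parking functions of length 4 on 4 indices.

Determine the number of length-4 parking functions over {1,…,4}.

125

|PF(4,4)| = 1·5^3 = 1·125 = 125 (Konheim–Weiss)
E.g. (2,2,1,2) → sorted (1,2,2,2): b_i ≤ i ∀i, a PF.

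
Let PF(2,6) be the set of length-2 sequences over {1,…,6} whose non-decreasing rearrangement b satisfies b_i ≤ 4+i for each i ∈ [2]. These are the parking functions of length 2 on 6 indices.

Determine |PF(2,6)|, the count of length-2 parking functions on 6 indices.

|PF| = (7−2)·7^(2−1) = 5×7 = 35 (Konheim–Weiss)
Example (6,1) → sorted (1,6): b_i ≤ 4+i ∀i, a PF.

35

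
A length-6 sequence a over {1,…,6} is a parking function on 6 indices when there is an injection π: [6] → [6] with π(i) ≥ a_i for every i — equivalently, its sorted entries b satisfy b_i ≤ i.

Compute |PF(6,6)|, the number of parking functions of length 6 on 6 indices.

16807

|PF| = (6−6+1)·(6+1)^(6−1) = 1·16807 = 16807 [KW]
E.g. (1,1,5,2,4,6) → sorted (1,1,2,4,5,6): b_i ≤ i ∀i, a PF.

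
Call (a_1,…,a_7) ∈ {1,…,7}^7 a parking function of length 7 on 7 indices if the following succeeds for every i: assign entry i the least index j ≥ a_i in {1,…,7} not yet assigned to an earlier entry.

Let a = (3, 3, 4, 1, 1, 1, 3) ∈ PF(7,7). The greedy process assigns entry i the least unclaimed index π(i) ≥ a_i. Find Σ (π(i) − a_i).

12

Σπ = 28 ({1..7} each once); Σa = 3+3+4+1+1+1+3 = 16; disp = 28−16 = 12.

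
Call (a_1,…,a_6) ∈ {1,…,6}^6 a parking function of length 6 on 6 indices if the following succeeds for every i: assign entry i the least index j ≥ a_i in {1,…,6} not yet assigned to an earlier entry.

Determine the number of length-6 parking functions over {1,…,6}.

|PF| = (6+1−6)·(6+1)^{6−1} = 1×16807 = 16807 (Konheim–Weiss)
Check (2,1,5,1,5,3) → sorted (1,1,2,3,5,5): b_i ≤ i ∀i, a PF.

16807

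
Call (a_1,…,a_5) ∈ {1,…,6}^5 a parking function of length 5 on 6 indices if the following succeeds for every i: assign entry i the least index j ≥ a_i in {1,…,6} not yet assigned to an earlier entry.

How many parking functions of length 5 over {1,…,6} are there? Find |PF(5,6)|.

4802

|PF(5,6)| = 2·7^4 = 2 · 2401 = 4802
Check (5,4,2,4,2) → sorted (2,2,4,4,5): b_i ≤ 1+i ∀i, a PF.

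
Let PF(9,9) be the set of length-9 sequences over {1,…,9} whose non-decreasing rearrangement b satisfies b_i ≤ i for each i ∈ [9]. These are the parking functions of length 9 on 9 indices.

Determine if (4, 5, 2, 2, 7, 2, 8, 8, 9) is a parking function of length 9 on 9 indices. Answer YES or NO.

NO

Sorted: b = (2, 2, 2, 4, 5, 7, 8, 8, 9).
  b_1=2 > 1
  fails at i=1 ⇒ NO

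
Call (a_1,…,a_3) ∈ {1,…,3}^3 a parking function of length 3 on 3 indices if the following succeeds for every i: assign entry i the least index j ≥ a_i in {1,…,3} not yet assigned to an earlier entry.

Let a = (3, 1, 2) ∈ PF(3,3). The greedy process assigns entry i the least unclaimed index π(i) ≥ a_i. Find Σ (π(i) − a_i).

Σπ = 3·4/2 = 6 (π permutes [3]); Σa = 3+1+2 = 6; disp = 6−6 = 0.

0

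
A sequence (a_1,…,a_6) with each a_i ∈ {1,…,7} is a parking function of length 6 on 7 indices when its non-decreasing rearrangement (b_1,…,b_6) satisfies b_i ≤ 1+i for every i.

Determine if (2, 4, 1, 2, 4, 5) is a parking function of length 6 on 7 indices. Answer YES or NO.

Rearranged: b = (1, 2, 2, 4, 4, 5).
  b_1=1 ≤ 2
  b_2=2 ≤ 3
  b_3=2 ≤ 4
  b_4=4 ≤ 5
  b_5=4 ≤ 6
  b_6=5 ≤ 7
All bounds hold ⇒ YES

YES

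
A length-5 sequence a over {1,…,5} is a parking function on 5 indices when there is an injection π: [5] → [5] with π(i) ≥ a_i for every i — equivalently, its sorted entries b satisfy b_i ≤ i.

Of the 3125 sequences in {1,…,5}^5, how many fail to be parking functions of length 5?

#PF = (5−5+1)·(5+1)^(5−1) = 1×1296 = 1296
E.g. (3,5,5,4,3) → sorted (3,3,4,5,5): b_1=3>1, not a PF.
5^5 − 1296 = 3125 − 1296 = 1829

1829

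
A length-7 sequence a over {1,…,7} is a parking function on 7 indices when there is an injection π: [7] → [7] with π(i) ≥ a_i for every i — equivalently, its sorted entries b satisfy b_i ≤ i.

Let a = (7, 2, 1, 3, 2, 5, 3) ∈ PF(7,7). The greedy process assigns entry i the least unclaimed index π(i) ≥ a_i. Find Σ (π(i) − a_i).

5

Σπ = 7·8/2 = 28 (π permutes [7]); Σa = 7+2+1+3+2+5+3 = 23; disp = 28−23 = 5.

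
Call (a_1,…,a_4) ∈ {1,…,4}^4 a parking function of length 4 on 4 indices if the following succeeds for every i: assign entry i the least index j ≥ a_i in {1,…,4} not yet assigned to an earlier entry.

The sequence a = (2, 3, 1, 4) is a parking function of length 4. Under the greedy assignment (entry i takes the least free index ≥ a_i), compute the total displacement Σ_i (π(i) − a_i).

0

Σπ = 4·5/2 = 10 (π permutes [4]); Σa = 2+3+1+4 = 10; disp = 10−10 = 0.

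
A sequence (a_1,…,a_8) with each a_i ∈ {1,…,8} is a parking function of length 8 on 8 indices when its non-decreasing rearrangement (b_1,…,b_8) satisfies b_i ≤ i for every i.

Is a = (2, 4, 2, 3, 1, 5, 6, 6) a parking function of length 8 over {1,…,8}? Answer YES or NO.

YES

Order a: b = (1, 2, 2, 3, 4, 5, 6, 6).
  b_1=1 ≤ 1
  b_2=2 ≤ 2
  b_3=2 ≤ 3
  b_4=3 ≤ 4
  b_5=4 ≤ 5
  b_6=5 ≤ 6
  b_7=6 ≤ 7
  b_8=6 ≤ 8
All bounds hold ⇒ YES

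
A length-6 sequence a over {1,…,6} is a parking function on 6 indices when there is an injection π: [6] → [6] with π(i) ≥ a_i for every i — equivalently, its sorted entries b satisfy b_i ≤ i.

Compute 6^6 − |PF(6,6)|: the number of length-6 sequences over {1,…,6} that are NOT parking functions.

29849

|PF| = (6−6+1)·(6+1)^(6−1) = 1×16807 = 16807 [KW]
Check (1,6,6,6,1,6) → sorted (1,1,6,6,6,6): b_3=6>3, not a PF.
So 46656 − 16807 = 29849 fail.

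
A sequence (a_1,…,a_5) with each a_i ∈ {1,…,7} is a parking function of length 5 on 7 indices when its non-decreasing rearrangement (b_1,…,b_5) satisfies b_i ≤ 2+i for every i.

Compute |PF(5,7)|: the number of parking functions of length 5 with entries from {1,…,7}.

|PF(5,7)| = (8−5)·8^(5−1) = 3·4096 = 12288
One tuple (2,5,2,3,2) → sorted (2,2,2,3,5): b_i ≤ 2+i ∀i, a PF.

12288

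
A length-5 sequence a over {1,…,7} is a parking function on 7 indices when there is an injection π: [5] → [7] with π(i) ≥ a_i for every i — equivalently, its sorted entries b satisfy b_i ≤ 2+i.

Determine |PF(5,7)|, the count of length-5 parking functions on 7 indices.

#PF = (7+1−5)·(7+1)^{5−1} = 3·4096 = 12288 (Pollak)
E.g. (5,5,2,2,7) → sorted (2,2,5,5,7): b_i ≤ 2+i ∀i, a PF.

12288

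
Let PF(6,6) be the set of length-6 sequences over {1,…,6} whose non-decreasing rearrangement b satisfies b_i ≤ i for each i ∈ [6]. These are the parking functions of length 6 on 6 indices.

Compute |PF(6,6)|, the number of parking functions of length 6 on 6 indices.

Count = (7−6)·7^(6−1) = 1×16807 = 16807 [KW]
Example (4,1,1,3,2,1) → sorted (1,1,1,2,3,4): b_i ≤ i ∀i, a PF.

16807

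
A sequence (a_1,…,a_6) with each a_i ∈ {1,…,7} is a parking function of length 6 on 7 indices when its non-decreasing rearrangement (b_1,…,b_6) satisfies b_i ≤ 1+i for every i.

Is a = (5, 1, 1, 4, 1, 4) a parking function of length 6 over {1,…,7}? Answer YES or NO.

Rearranged: b = (1, 1, 1, 4, 4, 5).
  b_1=1 ≤ 2
  b_2=1 ≤ 3
  b_3=1 ≤ 4
  b_4=4 ≤ 5
  b_5=4 ≤ 6
  b_6=5 ≤ 7
All bounds hold ⇒ YES

YES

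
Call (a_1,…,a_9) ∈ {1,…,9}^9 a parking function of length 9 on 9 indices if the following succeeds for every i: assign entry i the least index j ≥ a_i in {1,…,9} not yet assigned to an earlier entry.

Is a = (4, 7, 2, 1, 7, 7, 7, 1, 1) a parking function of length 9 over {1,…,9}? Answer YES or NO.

NO

Order a: b = (1, 1, 1, 2, 4, 7, 7, 7, 7).
  b_1=1 ≤ 1
  b_2=1 ≤ 2
  b_3=1 ≤ 3
  b_4=2 ≤ 4
  b_5=4 ≤ 5
  b_6=7 > 6
  fails at i=6 ⇒ NO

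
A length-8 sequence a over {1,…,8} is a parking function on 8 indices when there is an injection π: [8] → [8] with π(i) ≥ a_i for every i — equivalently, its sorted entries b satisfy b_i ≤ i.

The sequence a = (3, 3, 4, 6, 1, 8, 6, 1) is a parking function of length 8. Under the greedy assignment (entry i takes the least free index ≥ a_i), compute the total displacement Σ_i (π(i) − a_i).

Σπ = 8·9/2 = 36 (π permutes [8]); Σa = 3+3+4+6+1+8+6+1 = 32; disp = 36−32 = 4.

4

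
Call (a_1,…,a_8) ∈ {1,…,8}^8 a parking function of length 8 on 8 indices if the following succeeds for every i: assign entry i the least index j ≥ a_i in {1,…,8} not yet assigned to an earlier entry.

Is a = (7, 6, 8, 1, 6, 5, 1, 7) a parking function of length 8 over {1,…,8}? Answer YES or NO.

NO

Rearranged: b = (1, 1, 5, 6, 6, 7, 7, 8).
  b_1=1 ≤ 1
  b_2=1 ≤ 2
  b_3=5 > 3
  fails at i=3 ⇒ NO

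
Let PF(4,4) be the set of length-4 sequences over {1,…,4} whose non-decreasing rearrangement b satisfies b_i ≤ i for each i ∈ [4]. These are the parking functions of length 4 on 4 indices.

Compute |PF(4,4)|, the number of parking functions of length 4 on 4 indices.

Count = 1·5^3 = 1 · 125 = 125 (Konheim–Weiss)
Check (1,2,2,3) → sorted (1,2,2,3): b_i ≤ i ∀i, a PF.

125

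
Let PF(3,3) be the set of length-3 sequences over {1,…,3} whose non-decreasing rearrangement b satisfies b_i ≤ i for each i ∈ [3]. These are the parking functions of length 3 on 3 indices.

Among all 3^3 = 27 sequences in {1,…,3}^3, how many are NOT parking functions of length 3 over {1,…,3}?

11

|PF(3,3)| = 1·4^2 = 1·16 = 16 [KW]
Check (3,3,3) → sorted (3,3,3): b_1=3>1, not a PF.
Total 27; non-PF = 27−16 = 11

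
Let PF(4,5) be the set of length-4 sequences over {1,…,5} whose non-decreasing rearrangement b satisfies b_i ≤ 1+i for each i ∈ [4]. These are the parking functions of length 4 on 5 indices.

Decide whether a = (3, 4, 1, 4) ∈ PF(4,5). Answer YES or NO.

Order a: b = (1, 3, 4, 4).
  b_1=1 ≤ 2
  b_2=3 ≤ 3
  b_3=4 ≤ 4
  b_4=4 ≤ 5
All bounds hold ⇒ YES

YES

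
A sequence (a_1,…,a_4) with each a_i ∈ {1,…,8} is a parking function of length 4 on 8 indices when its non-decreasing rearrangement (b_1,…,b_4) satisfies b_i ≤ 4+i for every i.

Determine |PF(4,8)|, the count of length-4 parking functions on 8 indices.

|PF(4,8)| = (8−4+1)·(8+1)^(4−1) = 5 · 729 = 3645 (Pollak)
One tuple (5,4,2,7) → sorted (2,4,5,7): b_i ≤ 4+i ∀i, a PF.

3645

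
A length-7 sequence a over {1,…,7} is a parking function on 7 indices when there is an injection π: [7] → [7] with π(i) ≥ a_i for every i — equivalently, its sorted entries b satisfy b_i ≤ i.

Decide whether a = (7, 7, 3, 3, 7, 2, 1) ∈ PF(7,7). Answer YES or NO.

NO

Sorted: b = (1, 2, 3, 3, 7, 7, 7).
  b_1=1 ≤ 1
  b_2=2 ≤ 2
  b_3=3 ≤ 3
  b_4=3 ≤ 4
  b_5=7 > 5
  fails at i=5 ⇒ NO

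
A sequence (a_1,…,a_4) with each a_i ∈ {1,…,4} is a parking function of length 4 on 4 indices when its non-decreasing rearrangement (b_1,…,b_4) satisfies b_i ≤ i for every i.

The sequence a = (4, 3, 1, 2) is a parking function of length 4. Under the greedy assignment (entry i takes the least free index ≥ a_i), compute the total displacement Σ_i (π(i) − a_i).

Σπ(i) = 1+…+4 = 10; Σa = 4+3+1+2 = 10; disp = 10−10 = 0.

0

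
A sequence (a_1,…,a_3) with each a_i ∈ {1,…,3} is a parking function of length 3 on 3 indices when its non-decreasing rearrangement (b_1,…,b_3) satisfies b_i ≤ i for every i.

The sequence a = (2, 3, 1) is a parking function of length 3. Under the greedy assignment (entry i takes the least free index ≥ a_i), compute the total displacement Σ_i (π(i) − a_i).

0

Σπ = 3·4/2 = 6 (π permutes [3]); Σa = 2+3+1 = 6; disp = 6−6 = 0.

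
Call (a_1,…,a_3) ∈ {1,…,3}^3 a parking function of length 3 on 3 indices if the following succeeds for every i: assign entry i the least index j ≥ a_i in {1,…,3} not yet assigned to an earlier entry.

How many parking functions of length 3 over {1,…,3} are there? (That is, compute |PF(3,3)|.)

16

Count = (3−3+1)·(3+1)^(3−1) = 1×16 = 16 [KW]
Example (1,1,1) → sorted (1,1,1): b_i ≤ i ∀i, a PF.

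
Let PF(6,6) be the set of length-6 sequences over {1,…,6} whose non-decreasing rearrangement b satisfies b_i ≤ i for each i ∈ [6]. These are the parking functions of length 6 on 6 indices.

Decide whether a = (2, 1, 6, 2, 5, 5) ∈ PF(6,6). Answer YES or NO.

Rearranged: b = (1, 2, 2, 5, 5, 6).
  b_1=1 ≤ 1
  b_2=2 ≤ 2
  b_3=2 ≤ 3
  b_4=5 > 4
  fails at i=4 ⇒ NO

NO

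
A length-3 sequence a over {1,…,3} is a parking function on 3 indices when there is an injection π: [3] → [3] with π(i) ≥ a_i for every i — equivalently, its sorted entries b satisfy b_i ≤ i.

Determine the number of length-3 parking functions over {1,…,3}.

16

Count = (3−3+1)·(3+1)^(3−1) = 1×16 = 16 (Konheim–Weiss)
Check (3,2,1) → sorted (1,2,3): b_i ≤ i ∀i, a PF.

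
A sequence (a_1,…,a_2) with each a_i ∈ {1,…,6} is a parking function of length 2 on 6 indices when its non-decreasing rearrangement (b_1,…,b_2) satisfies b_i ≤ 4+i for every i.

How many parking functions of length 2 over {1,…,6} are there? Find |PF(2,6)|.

35

|PF| = 5·7^1 = 5×7 = 35 (Konheim–Weiss)
Example (4,1) → sorted (1,4): b_i ≤ 4+i ∀i, a PF.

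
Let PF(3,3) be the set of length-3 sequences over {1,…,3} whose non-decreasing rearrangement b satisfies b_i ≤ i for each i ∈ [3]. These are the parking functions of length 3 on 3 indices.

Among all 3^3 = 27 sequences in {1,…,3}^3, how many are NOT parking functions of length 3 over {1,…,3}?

11

|PF(3,3)| = 1·4^2 = 1×16 = 16 (Konheim–Weiss)
Example (3,3,3) → sorted (3,3,3): b_1=3>1, not a PF.
So 27 − 16 = 11 fail.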